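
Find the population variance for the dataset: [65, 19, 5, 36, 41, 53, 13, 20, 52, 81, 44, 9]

521.75

Step 1: Compute the mean: (65 + 19 + 5 + 36 + 41 + 53 + 13 + 20 + 52 + 81 + 44 + 9) / 12 = 36.5
Step 2: Compute squared deviations from the mean:
  (65 - 36.5)^2 = 812.25
  (19 - 36.5)^2 = 306.25
  (5 - 36.5)^2 = 992.25
  (36 - 36.5)^2 = 0.25
  (41 - 36.5)^2 = 20.25
  (53 - 36.5)^2 = 272.25
  (13 - 36.5)^2 = 552.25
  (20 - 36.5)^2 = 272.25
  (52 - 36.5)^2 = 240.25
  (81 - 36.5)^2 = 1980.25
  (44 - 36.5)^2 = 56.25
  (9 - 36.5)^2 = 756.25
Step 3: Sum of squared deviations = 6261
Step 4: Population variance = 6261 / 12 = 521.75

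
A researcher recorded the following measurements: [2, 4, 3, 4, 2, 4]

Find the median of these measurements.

3.5

Step 1: Sort the data in ascending order: [2, 2, 3, 4, 4, 4]
Step 2: The number of values is n = 6.
Step 3: Since n is even, the median is the average of positions 3 and 4:
  Median = (3 + 4) / 2 = 3.5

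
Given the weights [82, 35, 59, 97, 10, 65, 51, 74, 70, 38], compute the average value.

58.1

Step 1: Sum all values: 82 + 35 + 59 + 97 + 10 + 65 + 51 + 74 + 70 + 38 = 581
Step 2: Count the number of values: n = 10
Step 3: Mean = sum / n = 581 / 10 = 58.1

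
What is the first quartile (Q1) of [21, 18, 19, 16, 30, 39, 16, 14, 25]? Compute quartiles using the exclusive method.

16

Step 1: Sort the data: [14, 16, 16, 18, 19, 21, 25, 30, 39]
Step 2: n = 9
Step 3: Using the exclusive quartile method:
  Q1 = 16
  Q2 (median) = 19
  Q3 = 27.5
  IQR = Q3 - Q1 = 27.5 - 16 = 11.5
Step 4: Q1 = 16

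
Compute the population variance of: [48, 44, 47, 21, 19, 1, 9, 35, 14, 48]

287.84

Step 1: Compute the mean: (48 + 44 + 47 + 21 + 19 + 1 + 9 + 35 + 14 + 48) / 10 = 28.6
Step 2: Compute squared deviations from the mean:
  (48 - 28.6)^2 = 376.36
  (44 - 28.6)^2 = 237.16
  (47 - 28.6)^2 = 338.56
  (21 - 28.6)^2 = 57.76
  (19 - 28.6)^2 = 92.16
  (1 - 28.6)^2 = 761.76
  (9 - 28.6)^2 = 384.16
  (35 - 28.6)^2 = 40.96
  (14 - 28.6)^2 = 213.16
  (48 - 28.6)^2 = 376.36
Step 3: Sum of squared deviations = 2878.4
Step 4: Population variance = 2878.4 / 10 = 287.84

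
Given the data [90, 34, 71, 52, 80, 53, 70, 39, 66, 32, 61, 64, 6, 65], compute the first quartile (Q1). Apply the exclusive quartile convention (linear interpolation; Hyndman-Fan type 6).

37.75

Step 1: Sort the data: [6, 32, 34, 39, 52, 53, 61, 64, 65, 66, 70, 71, 80, 90]
Step 2: n = 14
Step 3: Using the exclusive quartile method:
  Q1 = 37.75
  Q2 (median) = 62.5
  Q3 = 70.25
  IQR = Q3 - Q1 = 70.25 - 37.75 = 32.5
Step 4: Q1 = 37.75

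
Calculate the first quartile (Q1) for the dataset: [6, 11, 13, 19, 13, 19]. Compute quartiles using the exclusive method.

9.75

Step 1: Sort the data: [6, 11, 13, 13, 19, 19]
Step 2: n = 6
Step 3: Using the exclusive quartile method:
  Q1 = 9.75
  Q2 (median) = 13
  Q3 = 19
  IQR = Q3 - Q1 = 19 - 9.75 = 9.25
Step 4: Q1 = 9.75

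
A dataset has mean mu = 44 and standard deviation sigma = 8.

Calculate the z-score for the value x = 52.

1

Step 1: Recall the z-score formula: z = (x - mu) / sigma
Step 2: Substitute values: z = (52 - 44) / 8
Step 3: z = 8 / 8 = 1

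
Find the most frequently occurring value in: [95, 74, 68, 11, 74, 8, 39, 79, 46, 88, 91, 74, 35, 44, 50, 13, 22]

74

Step 1: Count the frequency of each value:
  8: appears 1 time(s)
  11: appears 1 time(s)
  13: appears 1 time(s)
  22: appears 1 time(s)
  35: appears 1 time(s)
  39: appears 1 time(s)
  44: appears 1 time(s)
  46: appears 1 time(s)
  50: appears 1 time(s)
  68: appears 1 time(s)
  74: appears 3 time(s)
  79: appears 1 time(s)
  88: appears 1 time(s)
  91: appears 1 time(s)
  95: appears 1 time(s)
Step 2: The value 74 appears most frequently (3 times).
Step 3: Mode = 74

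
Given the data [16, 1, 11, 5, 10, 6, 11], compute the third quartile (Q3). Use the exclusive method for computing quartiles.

11

Step 1: Sort the data: [1, 5, 6, 10, 11, 11, 16]
Step 2: n = 7
Step 3: Using the exclusive quartile method:
  Q1 = 5
  Q2 (median) = 10
  Q3 = 11
  IQR = Q3 - Q1 = 11 - 5 = 6
Step 4: Q3 = 11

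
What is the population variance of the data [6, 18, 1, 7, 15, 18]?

42.4722

Step 1: Compute the mean: (6 + 18 + 1 + 7 + 15 + 18) / 6 = 10.8333
Step 2: Compute squared deviations from the mean:
  (6 - 10.8333)^2 = 23.3611
  (18 - 10.8333)^2 = 51.3611
  (1 - 10.8333)^2 = 96.6944
  (7 - 10.8333)^2 = 14.6944
  (15 - 10.8333)^2 = 17.3611
  (18 - 10.8333)^2 = 51.3611
Step 3: Sum of squared deviations = 254.8333
Step 4: Population variance = 254.8333 / 6 = 42.4722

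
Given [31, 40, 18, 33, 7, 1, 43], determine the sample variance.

266.2381

Step 1: Compute the mean: (31 + 40 + 18 + 33 + 7 + 1 + 43) / 7 = 24.7143
Step 2: Compute squared deviations from the mean:
  (31 - 24.7143)^2 = 39.5102
  (40 - 24.7143)^2 = 233.6531
  (18 - 24.7143)^2 = 45.0816
  (33 - 24.7143)^2 = 68.6531
  (7 - 24.7143)^2 = 313.7959
  (1 - 24.7143)^2 = 562.3673
  (43 - 24.7143)^2 = 334.3673
Step 3: Sum of squared deviations = 1597.4286
Step 4: Sample variance = 1597.4286 / 6 = 266.2381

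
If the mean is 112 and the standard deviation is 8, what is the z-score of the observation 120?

1

Step 1: Recall the z-score formula: z = (x - mu) / sigma
Step 2: Substitute values: z = (120 - 112) / 8
Step 3: z = 8 / 8 = 1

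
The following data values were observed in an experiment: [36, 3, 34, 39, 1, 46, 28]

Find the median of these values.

34

Step 1: Sort the data in ascending order: [1, 3, 28, 34, 36, 39, 46]
Step 2: The number of values is n = 7.
Step 3: Since n is odd, the median is the middle value at position 4: 34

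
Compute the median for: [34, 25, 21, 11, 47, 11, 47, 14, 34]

25

Step 1: Sort the data in ascending order: [11, 11, 14, 21, 25, 34, 34, 47, 47]
Step 2: The number of values is n = 9.
Step 3: Since n is odd, the median is the middle value at position 5: 25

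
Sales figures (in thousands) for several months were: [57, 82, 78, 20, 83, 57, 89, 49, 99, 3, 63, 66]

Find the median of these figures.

64.5

Step 1: Sort the data in ascending order: [3, 20, 49, 57, 57, 63, 66, 78, 82, 83, 89, 99]
Step 2: The number of values is n = 12.
Step 3: Since n is even, the median is the average of positions 6 and 7:
  Median = (63 + 66) / 2 = 64.5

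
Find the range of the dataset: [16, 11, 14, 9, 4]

12

Step 1: Identify the maximum value: max = 16
Step 2: Identify the minimum value: min = 4
Step 3: Range = max - min = 16 - 4 = 12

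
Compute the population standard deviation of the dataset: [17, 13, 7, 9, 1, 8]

4.9805

Step 1: Compute the mean: 9.1667
Step 2: Sum of squared deviations from the mean: 148.8333
Step 3: Population variance = 148.8333 / 6 = 24.8056
Step 4: Standard deviation = sqrt(24.8056) = 4.9805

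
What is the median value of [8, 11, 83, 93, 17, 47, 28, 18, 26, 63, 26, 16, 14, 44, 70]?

26

Step 1: Sort the data in ascending order: [8, 11, 14, 16, 17, 18, 26, 26, 28, 44, 47, 63, 70, 83, 93]
Step 2: The number of values is n = 15.
Step 3: Since n is odd, the median is the middle value at position 8: 26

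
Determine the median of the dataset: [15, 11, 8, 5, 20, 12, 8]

11

Step 1: Sort the data in ascending order: [5, 8, 8, 11, 12, 15, 20]
Step 2: The number of values is n = 7.
Step 3: Since n is odd, the median is the middle value at position 4: 11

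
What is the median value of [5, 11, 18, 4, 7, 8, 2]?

7

Step 1: Sort the data in ascending order: [2, 4, 5, 7, 8, 11, 18]
Step 2: The number of values is n = 7.
Step 3: Since n is odd, the median is the middle value at position 4: 7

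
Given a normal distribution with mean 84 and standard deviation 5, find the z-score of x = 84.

0

Step 1: Recall the z-score formula: z = (x - mu) / sigma
Step 2: Substitute values: z = (84 - 84) / 5
Step 3: z = 0 / 5 = 0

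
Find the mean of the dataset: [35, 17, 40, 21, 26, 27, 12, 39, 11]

25.3333

Step 1: Sum all values: 35 + 17 + 40 + 21 + 26 + 27 + 12 + 39 + 11 = 228
Step 2: Count the number of values: n = 9
Step 3: Mean = sum / n = 228 / 9 = 25.3333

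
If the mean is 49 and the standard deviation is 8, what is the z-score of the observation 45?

-0.5

Step 1: Recall the z-score formula: z = (x - mu) / sigma
Step 2: Substitute values: z = (45 - 49) / 8
Step 3: z = -4 / 8 = -0.5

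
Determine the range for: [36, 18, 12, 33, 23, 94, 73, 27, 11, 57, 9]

85

Step 1: Identify the maximum value: max = 94
Step 2: Identify the minimum value: min = 9
Step 3: Range = max - min = 94 - 9 = 85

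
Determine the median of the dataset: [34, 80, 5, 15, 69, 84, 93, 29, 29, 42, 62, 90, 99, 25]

52

Step 1: Sort the data in ascending order: [5, 15, 25, 29, 29, 34, 42, 62, 69, 80, 84, 90, 93, 99]
Step 2: The number of values is n = 14.
Step 3: Since n is even, the median is the average of positions 7 and 8:
  Median = (42 + 62) / 2 = 52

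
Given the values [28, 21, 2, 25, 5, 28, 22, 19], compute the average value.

18.75

Step 1: Sum all values: 28 + 21 + 2 + 25 + 5 + 28 + 22 + 19 = 150
Step 2: Count the number of values: n = 8
Step 3: Mean = sum / n = 150 / 8 = 18.75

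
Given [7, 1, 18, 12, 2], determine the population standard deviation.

6.3561

Step 1: Compute the mean: 8
Step 2: Sum of squared deviations from the mean: 202
Step 3: Population variance = 202 / 5 = 40.4
Step 4: Standard deviation = sqrt(40.4) = 6.3561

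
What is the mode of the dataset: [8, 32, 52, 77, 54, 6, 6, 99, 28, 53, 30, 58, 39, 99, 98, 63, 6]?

6

Step 1: Count the frequency of each value:
  6: appears 3 time(s)
  8: appears 1 time(s)
  28: appears 1 time(s)
  30: appears 1 time(s)
  32: appears 1 time(s)
  39: appears 1 time(s)
  52: appears 1 time(s)
  53: appears 1 time(s)
  54: appears 1 time(s)
  58: appears 1 time(s)
  63: appears 1 time(s)
  77: appears 1 time(s)
  98: appears 1 time(s)
  99: appears 2 time(s)
Step 2: The value 6 appears most frequently (3 times).
Step 3: Mode = 6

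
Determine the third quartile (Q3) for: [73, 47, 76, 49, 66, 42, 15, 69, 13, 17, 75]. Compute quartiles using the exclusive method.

73

Step 1: Sort the data: [13, 15, 17, 42, 47, 49, 66, 69, 73, 75, 76]
Step 2: n = 11
Step 3: Using the exclusive quartile method:
  Q1 = 17
  Q2 (median) = 49
  Q3 = 73
  IQR = Q3 - Q1 = 73 - 17 = 56
Step 4: Q3 = 73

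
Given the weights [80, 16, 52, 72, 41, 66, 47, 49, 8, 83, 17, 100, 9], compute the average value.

49.2308

Step 1: Sum all values: 80 + 16 + 52 + 72 + 41 + 66 + 47 + 49 + 8 + 83 + 17 + 100 + 9 = 640
Step 2: Count the number of values: n = 13
Step 3: Mean = sum / n = 640 / 13 = 49.2308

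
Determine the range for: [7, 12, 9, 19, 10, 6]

13

Step 1: Identify the maximum value: max = 19
Step 2: Identify the minimum value: min = 6
Step 3: Range = max - min = 19 - 6 = 13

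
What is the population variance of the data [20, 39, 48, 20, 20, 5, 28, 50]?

215.1875

Step 1: Compute the mean: (20 + 39 + 48 + 20 + 20 + 5 + 28 + 50) / 8 = 28.75
Step 2: Compute squared deviations from the mean:
  (20 - 28.75)^2 = 76.5625
  (39 - 28.75)^2 = 105.0625
  (48 - 28.75)^2 = 370.5625
  (20 - 28.75)^2 = 76.5625
  (20 - 28.75)^2 = 76.5625
  (5 - 28.75)^2 = 564.0625
  (28 - 28.75)^2 = 0.5625
  (50 - 28.75)^2 = 451.5625
Step 3: Sum of squared deviations = 1721.5
Step 4: Population variance = 1721.5 / 8 = 215.1875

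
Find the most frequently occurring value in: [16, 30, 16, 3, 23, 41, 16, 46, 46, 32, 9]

16

Step 1: Count the frequency of each value:
  3: appears 1 time(s)
  9: appears 1 time(s)
  16: appears 3 time(s)
  23: appears 1 time(s)
  30: appears 1 time(s)
  32: appears 1 time(s)
  41: appears 1 time(s)
  46: appears 2 time(s)
Step 2: The value 16 appears most frequently (3 times).
Step 3: Mode = 16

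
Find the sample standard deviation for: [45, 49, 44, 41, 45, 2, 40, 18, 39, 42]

14.7516

Step 1: Compute the mean: 36.5
Step 2: Sum of squared deviations from the mean: 1958.5
Step 3: Sample variance = 1958.5 / 9 = 217.6111
Step 4: Standard deviation = sqrt(217.6111) = 14.7516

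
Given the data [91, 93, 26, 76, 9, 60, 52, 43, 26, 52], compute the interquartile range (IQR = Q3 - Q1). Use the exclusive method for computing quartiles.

53.75

Step 1: Sort the data: [9, 26, 26, 43, 52, 52, 60, 76, 91, 93]
Step 2: n = 10
Step 3: Using the exclusive quartile method:
  Q1 = 26
  Q2 (median) = 52
  Q3 = 79.75
  IQR = Q3 - Q1 = 79.75 - 26 = 53.75
Step 4: IQR = 53.75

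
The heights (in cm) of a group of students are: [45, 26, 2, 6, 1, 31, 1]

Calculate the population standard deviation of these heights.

16.527

Step 1: Compute the mean: 16
Step 2: Sum of squared deviations from the mean: 1912
Step 3: Population variance = 1912 / 7 = 273.1429
Step 4: Standard deviation = sqrt(273.1429) = 16.527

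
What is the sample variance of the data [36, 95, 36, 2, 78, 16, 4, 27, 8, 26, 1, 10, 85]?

1078.5897

Step 1: Compute the mean: (36 + 95 + 36 + 2 + 78 + 16 + 4 + 27 + 8 + 26 + 1 + 10 + 85) / 13 = 32.6154
Step 2: Compute squared deviations from the mean:
  (36 - 32.6154)^2 = 11.4556
  (95 - 32.6154)^2 = 3891.8402
  (36 - 32.6154)^2 = 11.4556
  (2 - 32.6154)^2 = 937.3018
  (78 - 32.6154)^2 = 2059.7633
  (16 - 32.6154)^2 = 276.071
  (4 - 32.6154)^2 = 818.8402
  (27 - 32.6154)^2 = 31.5325
  (8 - 32.6154)^2 = 605.9172
  (26 - 32.6154)^2 = 43.7633
  (1 - 32.6154)^2 = 999.5325
  (10 - 32.6154)^2 = 511.4556
  (85 - 32.6154)^2 = 2744.1479
Step 3: Sum of squared deviations = 12943.0769
Step 4: Sample variance = 12943.0769 / 12 = 1078.5897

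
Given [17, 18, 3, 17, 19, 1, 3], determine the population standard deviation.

7.6798

Step 1: Compute the mean: 11.1429
Step 2: Sum of squared deviations from the mean: 412.8571
Step 3: Population variance = 412.8571 / 7 = 58.9796
Step 4: Standard deviation = sqrt(58.9796) = 7.6798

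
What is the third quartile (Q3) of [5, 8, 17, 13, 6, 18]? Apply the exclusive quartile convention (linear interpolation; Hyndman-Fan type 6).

17.25

Step 1: Sort the data: [5, 6, 8, 13, 17, 18]
Step 2: n = 6
Step 3: Using the exclusive quartile method:
  Q1 = 5.75
  Q2 (median) = 10.5
  Q3 = 17.25
  IQR = Q3 - Q1 = 17.25 - 5.75 = 11.5
Step 4: Q3 = 17.25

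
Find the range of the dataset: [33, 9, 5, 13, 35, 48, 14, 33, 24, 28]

43

Step 1: Identify the maximum value: max = 48
Step 2: Identify the minimum value: min = 5
Step 3: Range = max - min = 48 - 5 = 43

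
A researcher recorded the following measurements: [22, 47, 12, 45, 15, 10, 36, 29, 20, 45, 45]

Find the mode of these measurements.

45

Step 1: Count the frequency of each value:
  10: appears 1 time(s)
  12: appears 1 time(s)
  15: appears 1 time(s)
  20: appears 1 time(s)
  22: appears 1 time(s)
  29: appears 1 time(s)
  36: appears 1 time(s)
  45: appears 3 time(s)
  47: appears 1 time(s)
Step 2: The value 45 appears most frequently (3 times).
Step 3: Mode = 45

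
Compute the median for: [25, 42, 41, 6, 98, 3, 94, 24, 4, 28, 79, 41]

34.5

Step 1: Sort the data in ascending order: [3, 4, 6, 24, 25, 28, 41, 41, 42, 79, 94, 98]
Step 2: The number of values is n = 12.
Step 3: Since n is even, the median is the average of positions 6 and 7:
  Median = (28 + 41) / 2 = 34.5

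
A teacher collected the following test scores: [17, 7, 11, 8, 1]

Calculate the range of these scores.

16

Step 1: Identify the maximum value: max = 17
Step 2: Identify the minimum value: min = 1
Step 3: Range = max - min = 17 - 1 = 16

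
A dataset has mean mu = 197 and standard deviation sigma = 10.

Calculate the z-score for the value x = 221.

2.4

Step 1: Recall the z-score formula: z = (x - mu) / sigma
Step 2: Substitute values: z = (221 - 197) / 10
Step 3: z = 24 / 10 = 2.4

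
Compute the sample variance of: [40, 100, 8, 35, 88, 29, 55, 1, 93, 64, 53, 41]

1002.8106

Step 1: Compute the mean: (40 + 100 + 8 + 35 + 88 + 29 + 55 + 1 + 93 + 64 + 53 + 41) / 12 = 50.5833
Step 2: Compute squared deviations from the mean:
  (40 - 50.5833)^2 = 112.0069
  (100 - 50.5833)^2 = 2442.0069
  (8 - 50.5833)^2 = 1813.3403
  (35 - 50.5833)^2 = 242.8403
  (88 - 50.5833)^2 = 1400.0069
  (29 - 50.5833)^2 = 465.8403
  (55 - 50.5833)^2 = 19.5069
  (1 - 50.5833)^2 = 2458.5069
  (93 - 50.5833)^2 = 1799.1736
  (64 - 50.5833)^2 = 180.0069
  (53 - 50.5833)^2 = 5.8403
  (41 - 50.5833)^2 = 91.8403
Step 3: Sum of squared deviations = 11030.9167
Step 4: Sample variance = 11030.9167 / 11 = 1002.8106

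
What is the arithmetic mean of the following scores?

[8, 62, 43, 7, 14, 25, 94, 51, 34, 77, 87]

45.6364

Step 1: Sum all values: 8 + 62 + 43 + 7 + 14 + 25 + 94 + 51 + 34 + 77 + 87 = 502
Step 2: Count the number of values: n = 11
Step 3: Mean = sum / n = 502 / 11 = 45.6364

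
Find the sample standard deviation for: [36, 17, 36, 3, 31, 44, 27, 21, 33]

12.3097

Step 1: Compute the mean: 27.5556
Step 2: Sum of squared deviations from the mean: 1212.2222
Step 3: Sample variance = 1212.2222 / 8 = 151.5278
Step 4: Standard deviation = sqrt(151.5278) = 12.3097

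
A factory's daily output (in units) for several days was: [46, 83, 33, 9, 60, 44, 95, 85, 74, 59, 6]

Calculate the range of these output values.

89

Step 1: Identify the maximum value: max = 95
Step 2: Identify the minimum value: min = 6
Step 3: Range = max - min = 95 - 6 = 89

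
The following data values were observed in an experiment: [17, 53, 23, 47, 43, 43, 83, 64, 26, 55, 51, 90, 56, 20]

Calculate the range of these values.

73

Step 1: Identify the maximum value: max = 90
Step 2: Identify the minimum value: min = 17
Step 3: Range = max - min = 90 - 17 = 73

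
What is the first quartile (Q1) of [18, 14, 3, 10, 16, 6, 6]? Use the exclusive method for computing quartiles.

6

Step 1: Sort the data: [3, 6, 6, 10, 14, 16, 18]
Step 2: n = 7
Step 3: Using the exclusive quartile method:
  Q1 = 6
  Q2 (median) = 10
  Q3 = 16
  IQR = Q3 - Q1 = 16 - 6 = 10
Step 4: Q1 = 6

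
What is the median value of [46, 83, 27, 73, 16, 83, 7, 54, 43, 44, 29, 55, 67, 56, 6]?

46

Step 1: Sort the data in ascending order: [6, 7, 16, 27, 29, 43, 44, 46, 54, 55, 56, 67, 73, 83, 83]
Step 2: The number of values is n = 15.
Step 3: Since n is odd, the median is the middle value at position 8: 46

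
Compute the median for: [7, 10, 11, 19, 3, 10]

10

Step 1: Sort the data in ascending order: [3, 7, 10, 10, 11, 19]
Step 2: The number of values is n = 6.
Step 3: Since n is even, the median is the average of positions 3 and 4:
  Median = (10 + 10) / 2 = 10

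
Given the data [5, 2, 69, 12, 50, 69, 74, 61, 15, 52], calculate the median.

51

Step 1: Sort the data in ascending order: [2, 5, 12, 15, 50, 52, 61, 69, 69, 74]
Step 2: The number of values is n = 10.
Step 3: Since n is even, the median is the average of positions 5 and 6:
  Median = (50 + 52) / 2 = 51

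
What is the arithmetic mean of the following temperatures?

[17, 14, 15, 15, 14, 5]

13.3333

Step 1: Sum all values: 17 + 14 + 15 + 15 + 14 + 5 = 80
Step 2: Count the number of values: n = 6
Step 3: Mean = sum / n = 80 / 6 = 13.3333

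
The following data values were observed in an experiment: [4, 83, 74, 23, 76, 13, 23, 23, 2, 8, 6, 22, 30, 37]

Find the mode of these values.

23

Step 1: Count the frequency of each value:
  2: appears 1 time(s)
  4: appears 1 time(s)
  6: appears 1 time(s)
  8: appears 1 time(s)
  13: appears 1 time(s)
  22: appears 1 time(s)
  23: appears 3 time(s)
  30: appears 1 time(s)
  37: appears 1 time(s)
  74: appears 1 time(s)
  76: appears 1 time(s)
  83: appears 1 time(s)
Step 2: The value 23 appears most frequently (3 times).
Step 3: Mode = 23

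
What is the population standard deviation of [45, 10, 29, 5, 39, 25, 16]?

13.6949

Step 1: Compute the mean: 24.1429
Step 2: Sum of squared deviations from the mean: 1312.8571
Step 3: Population variance = 1312.8571 / 7 = 187.551
Step 4: Standard deviation = sqrt(187.551) = 13.6949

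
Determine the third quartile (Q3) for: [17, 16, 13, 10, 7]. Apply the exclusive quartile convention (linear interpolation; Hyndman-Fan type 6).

16.5

Step 1: Sort the data: [7, 10, 13, 16, 17]
Step 2: n = 5
Step 3: Using the exclusive quartile method:
  Q1 = 8.5
  Q2 (median) = 13
  Q3 = 16.5
  IQR = Q3 - Q1 = 16.5 - 8.5 = 8
Step 4: Q3 = 16.5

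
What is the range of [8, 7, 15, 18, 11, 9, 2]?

16

Step 1: Identify the maximum value: max = 18
Step 2: Identify the minimum value: min = 2
Step 3: Range = max - min = 18 - 2 = 16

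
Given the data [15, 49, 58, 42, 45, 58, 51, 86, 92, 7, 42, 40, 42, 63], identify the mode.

42

Step 1: Count the frequency of each value:
  7: appears 1 time(s)
  15: appears 1 time(s)
  40: appears 1 time(s)
  42: appears 3 time(s)
  45: appears 1 time(s)
  49: appears 1 time(s)
  51: appears 1 time(s)
  58: appears 2 time(s)
  63: appears 1 time(s)
  86: appears 1 time(s)
  92: appears 1 time(s)
Step 2: The value 42 appears most frequently (3 times).
Step 3: Mode = 42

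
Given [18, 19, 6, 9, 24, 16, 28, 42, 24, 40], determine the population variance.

125.04

Step 1: Compute the mean: (18 + 19 + 6 + 9 + 24 + 16 + 28 + 42 + 24 + 40) / 10 = 22.6
Step 2: Compute squared deviations from the mean:
  (18 - 22.6)^2 = 21.16
  (19 - 22.6)^2 = 12.96
  (6 - 22.6)^2 = 275.56
  (9 - 22.6)^2 = 184.96
  (24 - 22.6)^2 = 1.96
  (16 - 22.6)^2 = 43.56
  (28 - 22.6)^2 = 29.16
  (42 - 22.6)^2 = 376.36
  (24 - 22.6)^2 = 1.96
  (40 - 22.6)^2 = 302.76
Step 3: Sum of squared deviations = 1250.4
Step 4: Population variance = 1250.4 / 10 = 125.04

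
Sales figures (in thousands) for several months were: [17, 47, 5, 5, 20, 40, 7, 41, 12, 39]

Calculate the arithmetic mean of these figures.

23.3

Step 1: Sum all values: 17 + 47 + 5 + 5 + 20 + 40 + 7 + 41 + 12 + 39 = 233
Step 2: Count the number of values: n = 10
Step 3: Mean = sum / n = 233 / 10 = 23.3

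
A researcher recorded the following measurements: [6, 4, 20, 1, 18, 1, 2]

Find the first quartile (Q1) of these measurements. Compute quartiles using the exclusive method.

1

Step 1: Sort the data: [1, 1, 2, 4, 6, 18, 20]
Step 2: n = 7
Step 3: Using the exclusive quartile method:
  Q1 = 1
  Q2 (median) = 4
  Q3 = 18
  IQR = Q3 - Q1 = 18 - 1 = 17
Step 4: Q1 = 1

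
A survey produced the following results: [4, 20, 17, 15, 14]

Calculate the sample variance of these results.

36.5

Step 1: Compute the mean: (4 + 20 + 17 + 15 + 14) / 5 = 14
Step 2: Compute squared deviations from the mean:
  (4 - 14)^2 = 100
  (20 - 14)^2 = 36
  (17 - 14)^2 = 9
  (15 - 14)^2 = 1
  (14 - 14)^2 = 0
Step 3: Sum of squared deviations = 146
Step 4: Sample variance = 146 / 4 = 36.5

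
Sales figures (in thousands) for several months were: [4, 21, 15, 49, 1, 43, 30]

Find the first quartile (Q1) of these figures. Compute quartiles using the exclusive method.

4

Step 1: Sort the data: [1, 4, 15, 21, 30, 43, 49]
Step 2: n = 7
Step 3: Using the exclusive quartile method:
  Q1 = 4
  Q2 (median) = 21
  Q3 = 43
  IQR = Q3 - Q1 = 43 - 4 = 39
Step 4: Q1 = 4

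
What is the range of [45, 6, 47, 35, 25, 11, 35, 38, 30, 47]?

41

Step 1: Identify the maximum value: max = 47
Step 2: Identify the minimum value: min = 6
Step 3: Range = max - min = 47 - 6 = 41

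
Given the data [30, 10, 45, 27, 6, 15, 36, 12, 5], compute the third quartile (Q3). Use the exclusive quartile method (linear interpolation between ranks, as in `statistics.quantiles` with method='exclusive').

33

Step 1: Sort the data: [5, 6, 10, 12, 15, 27, 30, 36, 45]
Step 2: n = 9
Step 3: Using the exclusive quartile method:
  Q1 = 8
  Q2 (median) = 15
  Q3 = 33
  IQR = Q3 - Q1 = 33 - 8 = 25
Step 4: Q3 = 33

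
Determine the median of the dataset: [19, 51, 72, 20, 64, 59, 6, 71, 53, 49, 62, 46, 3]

51

Step 1: Sort the data in ascending order: [3, 6, 19, 20, 46, 49, 51, 53, 59, 62, 64, 71, 72]
Step 2: The number of values is n = 13.
Step 3: Since n is odd, the median is the middle value at position 7: 51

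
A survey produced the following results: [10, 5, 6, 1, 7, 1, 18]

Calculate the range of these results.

17

Step 1: Identify the maximum value: max = 18
Step 2: Identify the minimum value: min = 1
Step 3: Range = max - min = 18 - 1 = 17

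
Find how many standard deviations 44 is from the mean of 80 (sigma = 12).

-3

Step 1: Recall the z-score formula: z = (x - mu) / sigma
Step 2: Substitute values: z = (44 - 80) / 12
Step 3: z = -36 / 12 = -3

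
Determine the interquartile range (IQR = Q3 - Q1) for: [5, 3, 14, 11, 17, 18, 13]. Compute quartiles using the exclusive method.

12

Step 1: Sort the data: [3, 5, 11, 13, 14, 17, 18]
Step 2: n = 7
Step 3: Using the exclusive quartile method:
  Q1 = 5
  Q2 (median) = 13
  Q3 = 17
  IQR = Q3 - Q1 = 17 - 5 = 12
Step 4: IQR = 12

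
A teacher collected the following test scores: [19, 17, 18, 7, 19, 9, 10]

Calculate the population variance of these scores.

23.551

Step 1: Compute the mean: (19 + 17 + 18 + 7 + 19 + 9 + 10) / 7 = 14.1429
Step 2: Compute squared deviations from the mean:
  (19 - 14.1429)^2 = 23.5918
  (17 - 14.1429)^2 = 8.1633
  (18 - 14.1429)^2 = 14.8776
  (7 - 14.1429)^2 = 51.0204
  (19 - 14.1429)^2 = 23.5918
  (9 - 14.1429)^2 = 26.449
  (10 - 14.1429)^2 = 17.1633
Step 3: Sum of squared deviations = 164.8571
Step 4: Population variance = 164.8571 / 7 = 23.551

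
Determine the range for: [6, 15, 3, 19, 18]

16

Step 1: Identify the maximum value: max = 19
Step 2: Identify the minimum value: min = 3
Step 3: Range = max - min = 19 - 3 = 16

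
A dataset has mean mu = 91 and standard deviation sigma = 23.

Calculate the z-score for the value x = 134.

1.8696

Step 1: Recall the z-score formula: z = (x - mu) / sigma
Step 2: Substitute values: z = (134 - 91) / 23
Step 3: z = 43 / 23 = 1.8696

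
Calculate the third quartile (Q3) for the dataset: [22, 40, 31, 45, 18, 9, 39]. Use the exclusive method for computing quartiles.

40

Step 1: Sort the data: [9, 18, 22, 31, 39, 40, 45]
Step 2: n = 7
Step 3: Using the exclusive quartile method:
  Q1 = 18
  Q2 (median) = 31
  Q3 = 40
  IQR = Q3 - Q1 = 40 - 18 = 22
Step 4: Q3 = 40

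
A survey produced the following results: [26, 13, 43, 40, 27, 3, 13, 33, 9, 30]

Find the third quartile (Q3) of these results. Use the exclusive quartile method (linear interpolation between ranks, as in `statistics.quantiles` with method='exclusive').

34.75

Step 1: Sort the data: [3, 9, 13, 13, 26, 27, 30, 33, 40, 43]
Step 2: n = 10
Step 3: Using the exclusive quartile method:
  Q1 = 12
  Q2 (median) = 26.5
  Q3 = 34.75
  IQR = Q3 - Q1 = 34.75 - 12 = 22.75
Step 4: Q3 = 34.75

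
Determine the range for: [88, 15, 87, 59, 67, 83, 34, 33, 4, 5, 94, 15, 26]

90

Step 1: Identify the maximum value: max = 94
Step 2: Identify the minimum value: min = 4
Step 3: Range = max - min = 94 - 4 = 90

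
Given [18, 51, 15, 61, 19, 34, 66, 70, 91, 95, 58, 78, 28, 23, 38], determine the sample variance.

725.2381

Step 1: Compute the mean: (18 + 51 + 15 + 61 + 19 + 34 + 66 + 70 + 91 + 95 + 58 + 78 + 28 + 23 + 38) / 15 = 49.6667
Step 2: Compute squared deviations from the mean:
  (18 - 49.6667)^2 = 1002.7778
  (51 - 49.6667)^2 = 1.7778
  (15 - 49.6667)^2 = 1201.7778
  (61 - 49.6667)^2 = 128.4444
  (19 - 49.6667)^2 = 940.4444
  (34 - 49.6667)^2 = 245.4444
  (66 - 49.6667)^2 = 266.7778
  (70 - 49.6667)^2 = 413.4444
  (91 - 49.6667)^2 = 1708.4444
  (95 - 49.6667)^2 = 2055.1111
  (58 - 49.6667)^2 = 69.4444
  (78 - 49.6667)^2 = 802.7778
  (28 - 49.6667)^2 = 469.4444
  (23 - 49.6667)^2 = 711.1111
  (38 - 49.6667)^2 = 136.1111
Step 3: Sum of squared deviations = 10153.3333
Step 4: Sample variance = 10153.3333 / 14 = 725.2381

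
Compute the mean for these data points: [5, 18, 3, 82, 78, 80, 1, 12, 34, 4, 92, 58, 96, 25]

42

Step 1: Sum all values: 5 + 18 + 3 + 82 + 78 + 80 + 1 + 12 + 34 + 4 + 92 + 58 + 96 + 25 = 588
Step 2: Count the number of values: n = 14
Step 3: Mean = sum / n = 588 / 14 = 42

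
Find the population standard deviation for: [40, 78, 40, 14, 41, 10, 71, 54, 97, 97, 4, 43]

30.264

Step 1: Compute the mean: 49.0833
Step 2: Sum of squared deviations from the mean: 10990.9167
Step 3: Population variance = 10990.9167 / 12 = 915.9097
Step 4: Standard deviation = sqrt(915.9097) = 30.264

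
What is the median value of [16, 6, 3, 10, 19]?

10

Step 1: Sort the data in ascending order: [3, 6, 10, 16, 19]
Step 2: The number of values is n = 5.
Step 3: Since n is odd, the median is the middle value at position 3: 10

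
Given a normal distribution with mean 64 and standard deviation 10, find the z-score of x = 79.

1.5

Step 1: Recall the z-score formula: z = (x - mu) / sigma
Step 2: Substitute values: z = (79 - 64) / 10
Step 3: z = 15 / 10 = 1.5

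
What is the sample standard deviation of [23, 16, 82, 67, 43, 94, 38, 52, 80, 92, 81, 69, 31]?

26.7814

Step 1: Compute the mean: 59.0769
Step 2: Sum of squared deviations from the mean: 8606.9231
Step 3: Sample variance = 8606.9231 / 12 = 717.2436
Step 4: Standard deviation = sqrt(717.2436) = 26.7814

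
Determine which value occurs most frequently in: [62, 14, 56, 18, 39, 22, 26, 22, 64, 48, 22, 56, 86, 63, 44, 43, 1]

22

Step 1: Count the frequency of each value:
  1: appears 1 time(s)
  14: appears 1 time(s)
  18: appears 1 time(s)
  22: appears 3 time(s)
  26: appears 1 time(s)
  39: appears 1 time(s)
  43: appears 1 time(s)
  44: appears 1 time(s)
  48: appears 1 time(s)
  56: appears 2 time(s)
  62: appears 1 time(s)
  63: appears 1 time(s)
  64: appears 1 time(s)
  86: appears 1 time(s)
Step 2: The value 22 appears most frequently (3 times).
Step 3: Mode = 22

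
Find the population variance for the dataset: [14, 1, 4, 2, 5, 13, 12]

26.2041

Step 1: Compute the mean: (14 + 1 + 4 + 2 + 5 + 13 + 12) / 7 = 7.2857
Step 2: Compute squared deviations from the mean:
  (14 - 7.2857)^2 = 45.0816
  (1 - 7.2857)^2 = 39.5102
  (4 - 7.2857)^2 = 10.7959
  (2 - 7.2857)^2 = 27.9388
  (5 - 7.2857)^2 = 5.2245
  (13 - 7.2857)^2 = 32.6531
  (12 - 7.2857)^2 = 22.2245
Step 3: Sum of squared deviations = 183.4286
Step 4: Population variance = 183.4286 / 7 = 26.2041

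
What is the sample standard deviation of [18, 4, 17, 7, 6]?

6.5803

Step 1: Compute the mean: 10.4
Step 2: Sum of squared deviations from the mean: 173.2
Step 3: Sample variance = 173.2 / 4 = 43.3
Step 4: Standard deviation = sqrt(43.3) = 6.5803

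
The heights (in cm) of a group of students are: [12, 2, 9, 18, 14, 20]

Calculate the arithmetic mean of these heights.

12.5

Step 1: Sum all values: 12 + 2 + 9 + 18 + 14 + 20 = 75
Step 2: Count the number of values: n = 6
Step 3: Mean = sum / n = 75 / 6 = 12.5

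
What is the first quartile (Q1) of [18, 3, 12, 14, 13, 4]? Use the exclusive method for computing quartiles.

3.75

Step 1: Sort the data: [3, 4, 12, 13, 14, 18]
Step 2: n = 6
Step 3: Using the exclusive quartile method:
  Q1 = 3.75
  Q2 (median) = 12.5
  Q3 = 15
  IQR = Q3 - Q1 = 15 - 3.75 = 11.25
Step 4: Q1 = 3.75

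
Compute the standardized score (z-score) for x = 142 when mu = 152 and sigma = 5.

-2

Step 1: Recall the z-score formula: z = (x - mu) / sigma
Step 2: Substitute values: z = (142 - 152) / 5
Step 3: z = -10 / 5 = -2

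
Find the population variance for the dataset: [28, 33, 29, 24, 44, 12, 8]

129.6735

Step 1: Compute the mean: (28 + 33 + 29 + 24 + 44 + 12 + 8) / 7 = 25.4286
Step 2: Compute squared deviations from the mean:
  (28 - 25.4286)^2 = 6.6122
  (33 - 25.4286)^2 = 57.3265
  (29 - 25.4286)^2 = 12.7551
  (24 - 25.4286)^2 = 2.0408
  (44 - 25.4286)^2 = 344.898
  (12 - 25.4286)^2 = 180.3265
  (8 - 25.4286)^2 = 303.7551
Step 3: Sum of squared deviations = 907.7143
Step 4: Population variance = 907.7143 / 7 = 129.6735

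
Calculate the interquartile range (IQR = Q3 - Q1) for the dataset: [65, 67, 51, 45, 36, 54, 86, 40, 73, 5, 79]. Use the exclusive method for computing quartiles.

33

Step 1: Sort the data: [5, 36, 40, 45, 51, 54, 65, 67, 73, 79, 86]
Step 2: n = 11
Step 3: Using the exclusive quartile method:
  Q1 = 40
  Q2 (median) = 54
  Q3 = 73
  IQR = Q3 - Q1 = 73 - 40 = 33
Step 4: IQR = 33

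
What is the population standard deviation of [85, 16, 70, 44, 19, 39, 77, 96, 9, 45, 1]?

31.0904

Step 1: Compute the mean: 45.5455
Step 2: Sum of squared deviations from the mean: 10632.7273
Step 3: Population variance = 10632.7273 / 11 = 966.6116
Step 4: Standard deviation = sqrt(966.6116) = 31.0904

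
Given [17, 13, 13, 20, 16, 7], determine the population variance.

16.5556

Step 1: Compute the mean: (17 + 13 + 13 + 20 + 16 + 7) / 6 = 14.3333
Step 2: Compute squared deviations from the mean:
  (17 - 14.3333)^2 = 7.1111
  (13 - 14.3333)^2 = 1.7778
  (13 - 14.3333)^2 = 1.7778
  (20 - 14.3333)^2 = 32.1111
  (16 - 14.3333)^2 = 2.7778
  (7 - 14.3333)^2 = 53.7778
Step 3: Sum of squared deviations = 99.3333
Step 4: Population variance = 99.3333 / 6 = 16.5556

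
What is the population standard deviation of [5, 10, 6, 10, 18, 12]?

4.259

Step 1: Compute the mean: 10.1667
Step 2: Sum of squared deviations from the mean: 108.8333
Step 3: Population variance = 108.8333 / 6 = 18.1389
Step 4: Standard deviation = sqrt(18.1389) = 4.259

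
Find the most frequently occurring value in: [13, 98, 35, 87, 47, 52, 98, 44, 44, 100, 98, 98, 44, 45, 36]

98

Step 1: Count the frequency of each value:
  13: appears 1 time(s)
  35: appears 1 time(s)
  36: appears 1 time(s)
  44: appears 3 time(s)
  45: appears 1 time(s)
  47: appears 1 time(s)
  52: appears 1 time(s)
  87: appears 1 time(s)
  98: appears 4 time(s)
  100: appears 1 time(s)
Step 2: The value 98 appears most frequently (4 times).
Step 3: Mode = 98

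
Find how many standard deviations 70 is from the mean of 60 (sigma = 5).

2

Step 1: Recall the z-score formula: z = (x - mu) / sigma
Step 2: Substitute values: z = (70 - 60) / 5
Step 3: z = 10 / 5 = 2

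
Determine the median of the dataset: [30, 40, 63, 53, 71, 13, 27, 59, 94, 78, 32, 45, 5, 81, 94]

53

Step 1: Sort the data in ascending order: [5, 13, 27, 30, 32, 40, 45, 53, 59, 63, 71, 78, 81, 94, 94]
Step 2: The number of values is n = 15.
Step 3: Since n is odd, the median is the middle value at position 8: 53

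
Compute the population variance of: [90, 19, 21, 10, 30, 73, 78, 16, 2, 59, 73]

928.876

Step 1: Compute the mean: (90 + 19 + 21 + 10 + 30 + 73 + 78 + 16 + 2 + 59 + 73) / 11 = 42.8182
Step 2: Compute squared deviations from the mean:
  (90 - 42.8182)^2 = 2226.124
  (19 - 42.8182)^2 = 567.3058
  (21 - 42.8182)^2 = 476.0331
  (10 - 42.8182)^2 = 1077.0331
  (30 - 42.8182)^2 = 164.3058
  (73 - 42.8182)^2 = 910.9421
  (78 - 42.8182)^2 = 1237.7603
  (16 - 42.8182)^2 = 719.2149
  (2 - 42.8182)^2 = 1666.124
  (59 - 42.8182)^2 = 261.8512
  (73 - 42.8182)^2 = 910.9421
Step 3: Sum of squared deviations = 10217.6364
Step 4: Population variance = 10217.6364 / 11 = 928.876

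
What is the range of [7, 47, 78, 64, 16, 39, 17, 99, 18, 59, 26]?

92

Step 1: Identify the maximum value: max = 99
Step 2: Identify the minimum value: min = 7
Step 3: Range = max - min = 99 - 7 = 92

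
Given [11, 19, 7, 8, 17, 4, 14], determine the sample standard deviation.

5.5032

Step 1: Compute the mean: 11.4286
Step 2: Sum of squared deviations from the mean: 181.7143
Step 3: Sample variance = 181.7143 / 6 = 30.2857
Step 4: Standard deviation = sqrt(30.2857) = 5.5032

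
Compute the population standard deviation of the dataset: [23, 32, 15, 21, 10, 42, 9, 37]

11.5535

Step 1: Compute the mean: 23.625
Step 2: Sum of squared deviations from the mean: 1067.875
Step 3: Population variance = 1067.875 / 8 = 133.4844
Step 4: Standard deviation = sqrt(133.4844) = 11.5535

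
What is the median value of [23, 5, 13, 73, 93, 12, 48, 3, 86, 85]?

35.5

Step 1: Sort the data in ascending order: [3, 5, 12, 13, 23, 48, 73, 85, 86, 93]
Step 2: The number of values is n = 10.
Step 3: Since n is even, the median is the average of positions 5 and 6:
  Median = (23 + 48) / 2 = 35.5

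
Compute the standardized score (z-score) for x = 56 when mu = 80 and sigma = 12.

-2

Step 1: Recall the z-score formula: z = (x - mu) / sigma
Step 2: Substitute values: z = (56 - 80) / 12
Step 3: z = -24 / 12 = -2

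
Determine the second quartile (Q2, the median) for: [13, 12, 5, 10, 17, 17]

12.5

Step 1: Sort the data: [5, 10, 12, 13, 17, 17]
Step 2: n = 6
Step 3: Q2 is the median. Since n is even, it is the average of the values at positions 3 and 4:
  Q2 = (12 + 13) / 2 = 12.5
Step 4: Q2 = 12.5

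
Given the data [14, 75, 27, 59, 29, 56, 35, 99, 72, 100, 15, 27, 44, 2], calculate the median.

39.5

Step 1: Sort the data in ascending order: [2, 14, 15, 27, 27, 29, 35, 44, 56, 59, 72, 75, 99, 100]
Step 2: The number of values is n = 14.
Step 3: Since n is even, the median is the average of positions 7 and 8:
  Median = (35 + 44) / 2 = 39.5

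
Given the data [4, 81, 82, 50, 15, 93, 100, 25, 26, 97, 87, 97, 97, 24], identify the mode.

97

Step 1: Count the frequency of each value:
  4: appears 1 time(s)
  15: appears 1 time(s)
  24: appears 1 time(s)
  25: appears 1 time(s)
  26: appears 1 time(s)
  50: appears 1 time(s)
  81: appears 1 time(s)
  82: appears 1 time(s)
  87: appears 1 time(s)
  93: appears 1 time(s)
  97: appears 3 time(s)
  100: appears 1 time(s)
Step 2: The value 97 appears most frequently (3 times).
Step 3: Mode = 97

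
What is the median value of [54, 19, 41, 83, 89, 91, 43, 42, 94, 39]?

48.5

Step 1: Sort the data in ascending order: [19, 39, 41, 42, 43, 54, 83, 89, 91, 94]
Step 2: The number of values is n = 10.
Step 3: Since n is even, the median is the average of positions 5 and 6:
  Median = (43 + 54) / 2 = 48.5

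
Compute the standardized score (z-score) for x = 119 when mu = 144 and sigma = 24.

-1.0417

Step 1: Recall the z-score formula: z = (x - mu) / sigma
Step 2: Substitute values: z = (119 - 144) / 24
Step 3: z = -25 / 24 = -1.0417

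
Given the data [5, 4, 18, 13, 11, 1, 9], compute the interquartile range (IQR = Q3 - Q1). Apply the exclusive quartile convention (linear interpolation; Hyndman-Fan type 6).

9

Step 1: Sort the data: [1, 4, 5, 9, 11, 13, 18]
Step 2: n = 7
Step 3: Using the exclusive quartile method:
  Q1 = 4
  Q2 (median) = 9
  Q3 = 13
  IQR = Q3 - Q1 = 13 - 4 = 9
Step 4: IQR = 9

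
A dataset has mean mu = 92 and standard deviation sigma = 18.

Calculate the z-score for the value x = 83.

-0.5

Step 1: Recall the z-score formula: z = (x - mu) / sigma
Step 2: Substitute values: z = (83 - 92) / 18
Step 3: z = -9 / 18 = -0.5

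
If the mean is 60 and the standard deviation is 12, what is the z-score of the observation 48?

-1

Step 1: Recall the z-score formula: z = (x - mu) / sigma
Step 2: Substitute values: z = (48 - 60) / 12
Step 3: z = -12 / 12 = -1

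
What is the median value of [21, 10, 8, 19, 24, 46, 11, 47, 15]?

19

Step 1: Sort the data in ascending order: [8, 10, 11, 15, 19, 21, 24, 46, 47]
Step 2: The number of values is n = 9.
Step 3: Since n is odd, the median is the middle value at position 5: 19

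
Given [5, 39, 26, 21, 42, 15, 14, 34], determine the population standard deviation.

12.2577

Step 1: Compute the mean: 24.5
Step 2: Sum of squared deviations from the mean: 1202
Step 3: Population variance = 1202 / 8 = 150.25
Step 4: Standard deviation = sqrt(150.25) = 12.2577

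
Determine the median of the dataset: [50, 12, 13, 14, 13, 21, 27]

14

Step 1: Sort the data in ascending order: [12, 13, 13, 14, 21, 27, 50]
Step 2: The number of values is n = 7.
Step 3: Since n is odd, the median is the middle value at position 4: 14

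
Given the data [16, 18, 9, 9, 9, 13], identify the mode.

9

Step 1: Count the frequency of each value:
  9: appears 3 time(s)
  13: appears 1 time(s)
  16: appears 1 time(s)
  18: appears 1 time(s)
Step 2: The value 9 appears most frequently (3 times).
Step 3: Mode = 9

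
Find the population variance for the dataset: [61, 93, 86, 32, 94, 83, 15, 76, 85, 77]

638.96

Step 1: Compute the mean: (61 + 93 + 86 + 32 + 94 + 83 + 15 + 76 + 85 + 77) / 10 = 70.2
Step 2: Compute squared deviations from the mean:
  (61 - 70.2)^2 = 84.64
  (93 - 70.2)^2 = 519.84
  (86 - 70.2)^2 = 249.64
  (32 - 70.2)^2 = 1459.24
  (94 - 70.2)^2 = 566.44
  (83 - 70.2)^2 = 163.84
  (15 - 70.2)^2 = 3047.04
  (76 - 70.2)^2 = 33.64
  (85 - 70.2)^2 = 219.04
  (77 - 70.2)^2 = 46.24
Step 3: Sum of squared deviations = 6389.6
Step 4: Population variance = 6389.6 / 10 = 638.96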